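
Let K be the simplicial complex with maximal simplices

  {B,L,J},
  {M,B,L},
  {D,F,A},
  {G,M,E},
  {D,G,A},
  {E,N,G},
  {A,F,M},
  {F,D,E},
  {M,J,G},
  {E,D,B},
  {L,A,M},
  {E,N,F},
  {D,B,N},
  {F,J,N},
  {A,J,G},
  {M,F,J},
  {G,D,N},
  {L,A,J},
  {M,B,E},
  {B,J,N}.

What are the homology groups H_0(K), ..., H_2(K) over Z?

K has 10 vertices, 30 edges, 20 triangles.
rank ∂_0 = 0, rank ∂_1 = 9 ⇒ b_0 = 10 − 0 − 9 = 1; all invariant factors of ∂_1 are 1 so no torsion. So H_0 = Z.
rank ∂_1 = 9, rank ∂_2 = 20 ⇒ b_1 = 30 − 9 − 20 = 1; ∂_2 has invariant factor(s) [2] giving torsion. So H_1 = Z ⊕ Z_2.
rank ∂_2 = 20, rank ∂_3 = 0 ⇒ b_2 = 20 − 20 − 0 = 0. So H_2 = 0.

H_0 ≅ Z,  H_1 ≅ Z ⊕ Z_2,  H_2 = 0.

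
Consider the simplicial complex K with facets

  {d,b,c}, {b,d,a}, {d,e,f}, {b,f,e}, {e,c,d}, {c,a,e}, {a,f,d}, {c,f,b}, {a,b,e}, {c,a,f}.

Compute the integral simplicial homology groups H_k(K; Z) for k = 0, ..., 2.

We work with the vertex ordering a < b < c < d < e < f. The simplices of K, each written with vertices in increasing order, are:

  0-simplices (6): a, b, c, d, e, f
  1-simplices (15): ab, ac, ad, ae, af, bc, bd, be, bf, cd, ce, cf, de, df, ef
  2-simplices (10): abd, abe, ace, acf, adf, bcd, bcf, bef, cde, def

giving chain groups C_0 ≅ Z^6, C_1 ≅ Z^15, C_2 ≅ Z^10.

The boundary map ∂_1: C_1 → C_0 maps an edge to its endpoints' difference, ∂[p,q] = q − p. For instance
  ∂df = f − d.
The resulting 6×15 matrix has rank 5, and its Smith normal form has invariant factors (1,1,1,1,1).

∂_2: C_2 → C_1 sends each 2-simplex [p,q,r] to [q,r] − [p,r] + [p,q]. For instance
  ∂abd = bd − ad + ab,
  ∂abe = be − ae + ab.
This gives a 15×10 integer matrix of rank 10; reducing to Smith normal form yields diagonal entries (1,1,1,1,1,1,1,1,1,2).

From H_k ≅ ker(∂_k) / im(∂_{k+1}) we obtain:

  H_0: rank C_0 − rank ∂_1 = 6 − 5 = 1, and the invariant factors of ∂_1 are all 1, so H_0 ≅ Z.
  H_1: rank ker ∂_1 − rank ∂_2 = (15 − 5) − 10 = 0, and ∂_2 has invariant factor 2 > 1, so H_1 ≅ Z/2Z.
  H_2: rank ker ∂_2 − rank ∂_3 = (10 − 10) − 0 = 0, and there is no ∂_3, so H_2 ≅ 0.

As a check, the Euler characteristic is 6 − 15 + 10 = 1, which agrees with 1 − 0 + 0 = 1.
(K is a triangulation of the real projective plane RP^2.)

H_0 = Z,  H_1 = Z/2Z,  H_2 = 0.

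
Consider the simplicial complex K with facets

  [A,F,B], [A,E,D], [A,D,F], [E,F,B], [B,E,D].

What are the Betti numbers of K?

b_0 = 1, b_1 = 1, b_2 = 0.

K has 5 vertices, 10 edges, 5 triangles.
rank ∂_0 = 0, rank ∂_1 = 4 ⇒ b_0 = 5 − 0 − 4 = 1; all invariant factors of ∂_1 are 1 so no torsion. So H_0 = Z.
rank ∂_1 = 4, rank ∂_2 = 5 ⇒ b_1 = 10 − 4 − 5 = 1; all invariant factors of ∂_2 are 1 so no torsion. So H_1 = Z.
rank ∂_2 = 5, rank ∂_3 = 0 ⇒ b_2 = 5 − 5 − 0 = 0. So H_2 = 0.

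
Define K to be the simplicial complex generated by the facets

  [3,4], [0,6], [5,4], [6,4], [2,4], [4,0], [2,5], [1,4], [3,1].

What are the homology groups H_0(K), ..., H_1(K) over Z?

H_0 = Z,  H_1 = Z^3.

We work with the vertex ordering 0 < 1 < 2 < 3 < 4 < 5 < 6. The simplices of K, each written with vertices in increasing order, are:

  0-simplices (7): [0], [1], [2], [3], [4], [5], [6]
  1-simplices (9): [0,4], [0,6], [1,3], [1,4], [2,4], [2,5], [3,4], [4,5], [4,6]

giving chain groups C_0 ≅ Z^7, C_1 ≅ Z^9.

Boundary ∂_1: C_1 → C_0 is given by ∂[p,q] = [q] − [p]. For instance
  ∂[4,5] = [5] − [4].
This gives a 7×9 integer matrix of rank 6; reducing to Smith normal form yields diagonal entries (1,1,1,1,1,1).

Reading off H_k = ker ∂_k / im ∂_{k+1}:

  H_0: rank C_0 − rank ∂_1 = 7 − 6 = 1, and the invariant factors of ∂_1 are all 1, so H_0 = Z.
  H_1: rank ker ∂_1 − rank ∂_2 = (9 − 6) − 0 = 3, and there is no ∂_2, so H_1 = Z^3.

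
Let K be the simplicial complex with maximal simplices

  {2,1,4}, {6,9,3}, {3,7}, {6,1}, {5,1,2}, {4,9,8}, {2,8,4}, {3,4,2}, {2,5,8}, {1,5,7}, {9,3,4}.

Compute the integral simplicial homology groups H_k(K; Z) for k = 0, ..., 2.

H_0 = Z,  H_1 = Z^2,  H_2 = 0.

Fix the vertex order 1 < 2 < 3 < 4 < 5 < 6 < 7 < 8 < 9 and write every simplex with vertices in increasing order. Then dim K = 2 and the simplices of K are:

  0-simplices (9): [1], [2], [3], [4], [5], [6], [7], [8], [9]
  1-simplices (19): [1,2], [1,4], [1,5], [1,6], [1,7], [2,3], [2,4], [2,5], [2,8], [3,4], [3,6], [3,7], [3,9], [4,8], [4,9], [5,7], [5,8], [6,9], [8,9]
  2-simplices (9): [1,2,4], [1,2,5], [1,5,7], [2,3,4], [2,4,8], [2,5,8], [3,4,9], [3,6,9], [4,8,9]

Hence C_0 ≅ Z^9, C_1 ≅ Z^19, C_2 ≅ Z^9.

Boundary ∂_1: C_1 → C_0 is given by ∂[p,q] = [q] − [p]. For instance
  ∂[3,7] = [7] − [3].
The 9×19 boundary matrix has rank 8 and Smith normal form diag(1,1,1,1,1,1,1,1).

The boundary map ∂_2: C_2 → C_1 maps a triangle to the signed sum of its edges. For instance
  ∂[1,2,4] = [2,4] − [1,4] + [1,2],
  ∂[1,5,7] = [5,7] − [1,7] + [1,5].
The 19×9 boundary matrix has rank 9 and Smith normal form diag(1,1,1,1,1,1,1,1,1).

Reading off H_k = ker ∂_k / im ∂_{k+1}:

  H_0: rank C_0 − rank ∂_1 = 9 − 8 = 1, and the invariant factors of ∂_1 are all 1, so H_0 ≅ Z.
  H_1: rank ker ∂_1 − rank ∂_2 = (19 − 8) − 9 = 2, and the invariant factors of ∂_2 are all 1, so H_1 ≅ Z^2.
  H_2: rank ker ∂_2 − rank ∂_3 = (9 − 9) − 0 = 0, and there is no ∂_3, so H_2 ≅ 0.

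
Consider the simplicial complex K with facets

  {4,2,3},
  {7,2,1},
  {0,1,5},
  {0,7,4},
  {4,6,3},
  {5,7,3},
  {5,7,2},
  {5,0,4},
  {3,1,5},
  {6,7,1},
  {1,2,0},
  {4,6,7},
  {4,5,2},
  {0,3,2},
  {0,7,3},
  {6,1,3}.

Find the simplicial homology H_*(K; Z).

K has 8 vertices, 24 edges, 16 triangles.
rank ∂_0 = 0, rank ∂_1 = 7 ⇒ b_0 = 8 − 0 − 7 = 1; all invariant factors of ∂_1 are 1 so no torsion. So H_0 ≅ Z.
rank ∂_1 = 7, rank ∂_2 = 15 ⇒ b_1 = 24 − 7 − 15 = 2; all invariant factors of ∂_2 are 1 so no torsion. So H_1 ≅ Z^2.
rank ∂_2 = 15, rank ∂_3 = 0 ⇒ b_2 = 16 − 15 − 0 = 1. So H_2 ≅ Z.

H_0 = Z,  H_1 = Z^2,  H_2 = Z.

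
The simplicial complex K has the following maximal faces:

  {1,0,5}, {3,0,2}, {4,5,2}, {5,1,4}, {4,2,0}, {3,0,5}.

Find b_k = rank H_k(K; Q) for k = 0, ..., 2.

b_0 = 1, b_1 = 1, b_2 = 0.

We work with the vertex ordering 0 < 1 < 2 < 3 < 4 < 5. The simplices of K, each written with vertices in increasing order, are:

  0-simplices (6): [0], [1], [2], [3], [4], [5]
  1-simplices (12): [0,1], [0,2], [0,3], [0,4], [0,5], [1,4], [1,5], [2,3], [2,4], [2,5], [3,5], [4,5]
  2-simplices (6): [0,1,5], [0,2,3], [0,2,4], [0,3,5], [1,4,5], [2,4,5]

giving chain groups C_0 ≅ Z^6, C_1 ≅ Z^12, C_2 ≅ Z^6.

∂_1: C_1 → C_0 maps an edge to its endpoints' difference, ∂[p,q] = q − p.
The resulting 6×12 matrix has rank 5, and its Smith normal form has invariant factors (1,1,1,1,1).

∂_2: C_2 → C_1 sends each 2-simplex [p,q,r] to [q,r] − [p,r] + [p,q]. For instance
  ∂[0,3,5] = [3,5] − [0,5] + [0,3],
  ∂[0,2,3] = [2,3] − [0,3] + [0,2].
This gives a 12×6 integer matrix of rank 6; reducing to Smith normal form yields diagonal entries (1,1,1,1,1,1).

Now H_k = ker ∂_k / im ∂_{k+1}, so:

  H_0: rank C_0 − rank ∂_1 = 6 − 5 = 1, and the invariant factors of ∂_1 are all 1, so H_0 ≅ Z.
  H_1: rank ker ∂_1 − rank ∂_2 = (12 − 5) − 6 = 1, and the invariant factors of ∂_2 are all 1, so H_1 ≅ Z.
  H_2: rank ker ∂_2 − rank ∂_3 = (6 − 6) − 0 = 0, and there is no ∂_3, so H_2 ≅ 0.

(K is a triangulation of the cylinder S^1 x I.)

Hence the Betti numbers are b_0 = 1, b_1 = 1, b_2 = 0.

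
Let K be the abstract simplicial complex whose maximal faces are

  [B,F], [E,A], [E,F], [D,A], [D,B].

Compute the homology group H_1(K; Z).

H_1 ≅ Z.

We work with the vertex ordering A < B < D < E < F. The simplices of K, each written with vertices in increasing order, are:

  0-simplices (5): A, B, D, E, F
  1-simplices (5): AD, AE, BD, BF, EF

so the chain groups are C_0 ≅ Z^5, C_1 ≅ Z^5.

The boundary map ∂_1: C_1 → C_0 is given by ∂[p,q] = [q] − [p]. For instance
  ∂AD = D − A.
As a 5×5 matrix over Z this has rank 4, with invariant factors (1,1,1,1).

Reading off H_k = ker ∂_k / im ∂_{k+1}:

  H_1: rank ker ∂_1 − rank ∂_2 = (5 − 4) − 0 = 1, and there is no ∂_2, so H_1 ≅ Z.

(K is a triangulation of the circle S^1.)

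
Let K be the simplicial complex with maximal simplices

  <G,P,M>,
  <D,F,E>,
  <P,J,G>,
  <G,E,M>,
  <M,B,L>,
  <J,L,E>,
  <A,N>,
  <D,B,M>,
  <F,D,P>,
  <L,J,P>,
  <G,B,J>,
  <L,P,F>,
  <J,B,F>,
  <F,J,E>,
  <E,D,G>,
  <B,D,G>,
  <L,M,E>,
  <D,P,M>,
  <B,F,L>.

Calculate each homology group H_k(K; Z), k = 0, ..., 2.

K has 11 vertices, 28 edges, 18 triangles.
rank ∂_0 = 0, rank ∂_1 = 9 ⇒ b_0 = 11 − 0 − 9 = 2; all invariant factors of ∂_1 are 1 so no torsion. So H_0 = Z^2.
rank ∂_1 = 9, rank ∂_2 = 18 ⇒ b_1 = 28 − 9 − 18 = 1; ∂_2 has invariant factor(s) [2] giving torsion. So H_1 = Z ⊕ Z/2Z.
rank ∂_2 = 18, rank ∂_3 = 0 ⇒ b_2 = 18 − 18 − 0 = 0. So H_2 = 0.

H_0 = Z^2,  H_1 = Z ⊕ Z/2Z,  H_2 = 0.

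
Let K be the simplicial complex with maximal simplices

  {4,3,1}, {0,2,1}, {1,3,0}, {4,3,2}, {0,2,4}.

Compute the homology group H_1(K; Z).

Take the total order 0 < 1 < 2 < 3 < 4 on the vertex set. Then K (dimension 2) consists of the simplices:

  0-simplices (5): [0], [1], [2], [3], [4]
  1-simplices (10): [0,1], [0,2], [0,3], [0,4], [1,2], [1,3], [1,4], [2,3], [2,4], [3,4]
  2-simplices (5): [0,1,2], [0,1,3], [0,2,4], [1,3,4], [2,3,4]

Hence C_0 ≅ Z^5, C_1 ≅ Z^10, C_2 ≅ Z^5.

Boundary ∂_1: C_1 → C_0 maps an edge to its endpoints' difference, ∂[p,q] = q − p.
The resulting 5×10 matrix has rank 4, and its Smith normal form has invariant factors (1,1,1,1).

∂_2: C_2 → C_1 sends each 2-simplex [p,q,r] to [q,r] − [p,r] + [p,q]. For instance
  ∂[0,1,2] = [1,2] − [0,2] + [0,1],
  ∂[2,3,4] = [3,4] − [2,4] + [2,3].
The 10×5 boundary matrix has rank 5 and Smith normal form diag(1,1,1,1,1).

Now H_k = ker ∂_k / im ∂_{k+1}, so:

  H_1: rank ker ∂_1 − rank ∂_2 = (10 − 4) − 5 = 1, and the invariant factors of ∂_2 are all 1, so H_1 = Z.

H_1 ≅ Z.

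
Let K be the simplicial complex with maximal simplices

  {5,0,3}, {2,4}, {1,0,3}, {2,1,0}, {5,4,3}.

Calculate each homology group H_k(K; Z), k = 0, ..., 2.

H_0 = Z,  H_1 = Z,  H_2 = 0.

Order the vertices as 0 < 1 < 2 < 3 < 4 < 5. Listing each simplex with vertices in this order, K has dimension 2 with simplices:

  0-simplices (6): [0], [1], [2], [3], [4], [5]
  1-simplices (10): [0,1], [0,2], [0,3], [0,5], [1,2], [1,3], [2,4], [3,4], [3,5], [4,5]
  2-simplices (4): [0,1,2], [0,1,3], [0,3,5], [3,4,5]

so the chain groups are C_0 ≅ Z^6, C_1 ≅ Z^10, C_2 ≅ Z^4.

The boundary map ∂_1: C_1 → C_0 is given by ∂[p,q] = [q] − [p]. For instance
  ∂[4,5] = [5] − [4].
This gives a 6×10 integer matrix of rank 5; reducing to Smith normal form yields diagonal entries (1,1,1,1,1).

∂_2: C_2 → C_1 maps a triangle to the signed sum of its edges. For instance
  ∂[3,4,5] = [4,5] − [3,5] + [3,4],
  ∂[0,1,2] = [1,2] − [0,2] + [0,1].
As a 10×4 matrix over Z this has rank 4, with invariant factors (1,1,1,1).

Reading off H_k = ker ∂_k / im ∂_{k+1}:

  H_0: rank C_0 − rank ∂_1 = 6 − 5 = 1, and the invariant factors of ∂_1 are all 1, so H_0 = Z.
  H_1: rank ker ∂_1 − rank ∂_2 = (10 − 5) − 4 = 1, and the invariant factors of ∂_2 are all 1, so H_1 = Z.
  H_2: rank ker ∂_2 − rank ∂_3 = (4 − 4) − 0 = 0, and there is no ∂_3, so H_2 = 0.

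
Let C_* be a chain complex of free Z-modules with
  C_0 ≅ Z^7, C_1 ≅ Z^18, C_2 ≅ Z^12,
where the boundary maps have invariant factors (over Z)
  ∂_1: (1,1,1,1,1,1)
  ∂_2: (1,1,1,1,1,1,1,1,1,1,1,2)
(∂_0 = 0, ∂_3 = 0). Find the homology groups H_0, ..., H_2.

H_0: b_0 = 7 − 0 − 6 = 1; torsion from ∂_1 factors > 1: none. So H_0 = Z.
H_1: b_1 = 18 − 6 − 12 = 0; torsion from ∂_2 factors > 1: [2]. So H_1 = Z/2.
H_2: b_2 = 12 − 12 − 0 = 0; torsion from ∂_3 factors > 1: none. So H_2 = 0.

H_0 = Z,  H_1 = Z/2,  H_2 = 0.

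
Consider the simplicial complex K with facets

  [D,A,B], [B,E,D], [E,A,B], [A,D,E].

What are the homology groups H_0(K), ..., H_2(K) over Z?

H_0 = Z,  H_1 = 0,  H_2 = Z.

Fix the vertex order A < B < D < E and write every simplex with vertices in increasing order. Then dim K = 2 and the simplices of K are:

  0-simplices (4): A, B, D, E
  1-simplices (6): AB, AD, AE, BD, BE, DE
  2-simplices (4): ABD, ABE, ADE, BDE

Hence C_0 ≅ Z^4, C_1 ≅ Z^6, C_2 ≅ Z^4.

Boundary ∂_1: C_1 → C_0 is given by ∂[p,q] = [q] − [p].
The 4×6 boundary matrix has rank 3 and Smith normal form diag(1,1,1).

Boundary ∂_2: C_2 → C_1 sends each 2-simplex [p,q,r] to [q,r] − [p,r] + [p,q]. For instance
  ∂BDE = DE − BE + BD,
  ∂ABD = BD − AD + AB.
This gives a 6×4 integer matrix of rank 3; reducing to Smith normal form yields diagonal entries (1,1,1).

Computing H_k = (kernel of ∂_k) / (image of ∂_{k+1}):

  H_0: rank C_0 − rank ∂_1 = 4 − 3 = 1, and the invariant factors of ∂_1 are all 1, so H_0 ≅ Z.
  H_1: rank ker ∂_1 − rank ∂_2 = (6 − 3) − 3 = 0, and the invariant factors of ∂_2 are all 1, so H_1 ≅ 0.
  H_2: rank ker ∂_2 − rank ∂_3 = (4 − 3) − 0 = 1, and there is no ∂_3, so H_2 ≅ Z.

As a check, the Euler characteristic is 4 − 6 + 4 = 2, which agrees with 1 − 0 + 1 = 2.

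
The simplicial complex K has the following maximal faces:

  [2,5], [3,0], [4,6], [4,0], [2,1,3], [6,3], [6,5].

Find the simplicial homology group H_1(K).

Take the total order 0 < 1 < 2 < 3 < 4 < 5 < 6 on the vertex set. Then K (dimension 2) consists of the simplices:

  0-simplices (7): [0], [1], [2], [3], [4], [5], [6]
  1-simplices (9): [0,3], [0,4], [1,2], [1,3], [2,3], [2,5], [3,6], [4,6], [5,6]
  2-simplices (1): [1,2,3]

Hence C_0 ≅ Z^7, C_1 ≅ Z^9, C_2 ≅ Z^1.

∂_1: C_1 → C_0 sends each edge [p,q] (with p < q) to q − p.
The 7×9 boundary matrix has rank 6 and Smith normal form diag(1,1,1,1,1,1).

∂_2: C_2 → C_1 sends each 2-simplex [p,q,r] to [q,r] − [p,r] + [p,q]. For instance
  ∂[1,2,3] = [2,3] − [1,3] + [1,2].
The resulting 9×1 matrix has rank 1, and its Smith normal form has invariant factors (1).

From H_k ≅ ker(∂_k) / im(∂_{k+1}) we obtain:

  H_1: rank ker ∂_1 − rank ∂_2 = (9 − 6) − 1 = 2, and the invariant factors of ∂_2 are all 1, so H_1 = Z^2.

H_1 ≅ Z^2.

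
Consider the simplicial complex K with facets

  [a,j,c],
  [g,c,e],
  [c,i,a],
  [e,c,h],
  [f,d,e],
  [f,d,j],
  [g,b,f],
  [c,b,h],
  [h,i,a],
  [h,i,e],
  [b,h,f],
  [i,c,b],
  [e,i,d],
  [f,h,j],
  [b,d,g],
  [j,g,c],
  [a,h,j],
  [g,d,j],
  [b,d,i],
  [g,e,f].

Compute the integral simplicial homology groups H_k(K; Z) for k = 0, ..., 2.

H_0 = Z,  H_1 = Z ⊕ Z/2,  H_2 = 0.

Order the vertices as a < b < c < d < e < f < g < h < i < j. Listing each simplex with vertices in this order, K has dimension 2 with simplices:

  0-simplices (10): a, b, c, d, e, f, g, h, i, j
  1-simplices (30): ac, ah, ai, aj, bc, bd, bf, bg, bh, bi, ce, cg, ch, ci, cj, de, df, dg, di, dj, ef, eg, eh, ei, fg, fh, fj, gj, hi, hj
  2-simplices (20): aci, acj, ahi, ahj, bch, bci, bdg, bdi, bfg, bfh, ceg, ceh, cgj, def, dei, dfj, dgj, efg, ehi, fhj

Hence C_0 ≅ Z^10, C_1 ≅ Z^30, C_2 ≅ Z^20.

∂_1: C_1 → C_0 is given by ∂[p,q] = [q] − [p]. For instance
  ∂bg = g − b.
The resulting 10×30 matrix has rank 9, and its Smith normal form has invariant factors (1,1,1,1,1,1,1,1,1).

∂_2: C_2 → C_1 maps a triangle to the signed sum of its edges. For instance
  ∂fhj = hj − fj + fh,
  ∂ehi = hi − ei + eh.
This gives a 30×20 integer matrix of rank 20; reducing to Smith normal form yields diagonal entries (1,1,1,1,1,1,1,1,1,1,1,1,1,1,1,1,1,1,1,2).

Now H_k = ker ∂_k / im ∂_{k+1}, so:

  H_0: rank C_0 − rank ∂_1 = 10 − 9 = 1, and the invariant factors of ∂_1 are all 1, so H_0 = Z.
  H_1: rank ker ∂_1 − rank ∂_2 = (30 − 9) − 20 = 1, and ∂_2 has invariant factor 2 > 1, so H_1 = Z ⊕ Z/2.
  H_2: rank ker ∂_2 − rank ∂_3 = (20 − 20) − 0 = 0, and there is no ∂_3, so H_2 = 0.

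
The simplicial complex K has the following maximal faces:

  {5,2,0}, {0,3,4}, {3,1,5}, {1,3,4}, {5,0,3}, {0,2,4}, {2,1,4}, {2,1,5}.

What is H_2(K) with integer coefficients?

We work with the vertex ordering 0 < 1 < 2 < 3 < 4 < 5. The simplices of K, each written with vertices in increasing order, are:

  0-simplices (6): [0], [1], [2], [3], [4], [5]
  1-simplices (12): [0,2], [0,3], [0,4], [0,5], [1,2], [1,3], [1,4], [1,5], [2,4], [2,5], [3,4], [3,5]
  2-simplices (8): [0,2,4], [0,2,5], [0,3,4], [0,3,5], [1,2,4], [1,2,5], [1,3,4], [1,3,5]

Hence C_0 ≅ Z^6, C_1 ≅ Z^12, C_2 ≅ Z^8.

Boundary ∂_1: C_1 → C_0 sends each edge [p,q] (with p < q) to q − p.
As a 6×12 matrix over Z this has rank 5, with invariant factors (1,1,1,1,1).

Boundary ∂_2: C_2 → C_1 maps a triangle to the signed sum of its edges. For instance
  ∂[1,2,4] = [2,4] − [1,4] + [1,2],
  ∂[0,3,5] = [3,5] − [0,5] + [0,3].
The resulting 12×8 matrix has rank 7, and its Smith normal form has invariant factors (1,1,1,1,1,1,1).

Now H_k = ker ∂_k / im ∂_{k+1}, so:

  H_2: rank ker ∂_2 − rank ∂_3 = (8 − 7) − 0 = 1, and there is no ∂_3, so H_2 ≅ Z.

H_2 = Z.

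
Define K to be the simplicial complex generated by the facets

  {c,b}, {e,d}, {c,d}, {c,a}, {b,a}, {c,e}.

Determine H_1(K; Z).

Order the vertices as a < b < c < d < e. Listing each simplex with vertices in this order, K has dimension 1 with simplices:

  0-simplices (5): a, b, c, d, e
  1-simplices (6): ab, ac, bc, cd, ce, de

Hence C_0 ≅ Z^5, C_1 ≅ Z^6.

∂_1: C_1 → C_0 maps an edge to its endpoints' difference, ∂[p,q] = q − p. For instance
  ∂ce = e − c.
The resulting 5×6 matrix has rank 4, and its Smith normal form has invariant factors (1,1,1,1).

Computing H_k = (kernel of ∂_k) / (image of ∂_{k+1}):

  H_1: rank ker ∂_1 − rank ∂_2 = (6 − 4) − 0 = 2, and there is no ∂_2, so H_1 = Z^2.

H_1 ≅ Z^2.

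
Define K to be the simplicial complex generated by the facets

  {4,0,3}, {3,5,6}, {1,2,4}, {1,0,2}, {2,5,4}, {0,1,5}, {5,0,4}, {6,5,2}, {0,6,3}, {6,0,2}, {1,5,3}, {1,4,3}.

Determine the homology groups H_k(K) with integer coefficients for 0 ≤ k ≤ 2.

Take the total order 0 < 1 < 2 < 3 < 4 < 5 < 6 on the vertex set. Then K (dimension 2) consists of the simplices:

  0-simplices (7): [0], [1], [2], [3], [4], [5], [6]
  1-simplices (18): [0,1], [0,2], [0,3], [0,4], [0,5], [0,6], [1,2], [1,3], [1,4], [1,5], [2,4], [2,5], [2,6], [3,4], [3,5], [3,6], [4,5], [5,6]
  2-simplices (12): [0,1,2], [0,1,5], [0,2,6], [0,3,4], [0,3,6], [0,4,5], [1,2,4], [1,3,4], [1,3,5], [2,4,5], [2,5,6], [3,5,6]

giving chain groups C_0 ≅ Z^7, C_1 ≅ Z^18, C_2 ≅ Z^12.

∂_1: C_1 → C_0 sends each edge [p,q] (with p < q) to q − p.
This gives a 7×18 integer matrix of rank 6; reducing to Smith normal form yields diagonal entries (1,1,1,1,1,1).

Boundary ∂_2: C_2 → C_1 sends each 2-simplex [p,q,r] to [q,r] − [p,r] + [p,q]. For instance
  ∂[1,3,5] = [3,5] − [1,5] + [1,3],
  ∂[0,1,5] = [1,5] − [0,5] + [0,1].
This gives a 18×12 integer matrix of rank 12; reducing to Smith normal form yields diagonal entries (1,1,1,1,1,1,1,1,1,1,1,2).

Now H_k = ker ∂_k / im ∂_{k+1}, so:

  H_0: rank C_0 − rank ∂_1 = 7 − 6 = 1, and the invariant factors of ∂_1 are all 1, so H_0 = Z.
  H_1: rank ker ∂_1 − rank ∂_2 = (18 − 6) − 12 = 0, and ∂_2 has invariant factor 2 > 1, so H_1 = Z/2.
  H_2: rank ker ∂_2 − rank ∂_3 = (12 − 12) − 0 = 0, and there is no ∂_3, so H_2 = 0.

As a check, the Euler characteristic is 7 − 18 + 12 = 1, which agrees with 1 − 0 + 0 = 1.
(K is a triangulation of the real projective plane RP^2.)

H_0 = Z,  H_1 = Z/2,  H_2 = 0.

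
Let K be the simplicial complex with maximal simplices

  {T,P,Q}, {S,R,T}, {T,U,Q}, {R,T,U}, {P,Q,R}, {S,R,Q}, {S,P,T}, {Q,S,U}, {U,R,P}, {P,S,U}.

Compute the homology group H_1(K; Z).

We work with the vertex ordering P < Q < R < S < T < U. The simplices of K, each written with vertices in increasing order, are:

  0-simplices (6): P, Q, R, S, T, U
  1-simplices (15): PQ, PR, PS, PT, PU, QR, QS, QT, QU, RS, RT, RU, ST, SU, TU
  2-simplices (10): PQR, PQT, PRU, PST, PSU, QRS, QSU, QTU, RST, RTU

giving chain groups C_0 ≅ Z^6, C_1 ≅ Z^15, C_2 ≅ Z^10.

∂_1: C_1 → C_0 maps an edge to its endpoints' difference, ∂[p,q] = q − p. For instance
  ∂RS = S − R.
This gives a 6×15 integer matrix of rank 5; reducing to Smith normal form yields diagonal entries (1,1,1,1,1).

The boundary map ∂_2: C_2 → C_1 acts by ∂[p,q,r] = [q,r] − [p,r] + [p,q]. For instance
  ∂PQR = QR − PR + PQ,
  ∂PRU = RU − PU + PR.
The 15×10 boundary matrix has rank 10 and Smith normal form diag(1,1,1,1,1,1,1,1,1,2).

Reading off H_k = ker ∂_k / im ∂_{k+1}:

  H_1: rank ker ∂_1 − rank ∂_2 = (15 − 5) − 10 = 0, and ∂_2 has invariant factor 2 > 1, so H_1 = Z/2.

(K is a triangulation of the real projective plane RP^2.)

H_1 ≅ Z/2.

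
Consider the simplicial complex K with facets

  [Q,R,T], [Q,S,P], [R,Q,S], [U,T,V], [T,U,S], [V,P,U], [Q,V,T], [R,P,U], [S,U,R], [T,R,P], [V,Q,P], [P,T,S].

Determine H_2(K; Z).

Take the total order P < Q < R < S < T < U < V on the vertex set. Then K (dimension 2) consists of the simplices:

  0-simplices (7): P, Q, R, S, T, U, V
  1-simplices (18): PQ, PR, PS, PT, PU, PV, QR, QS, QT, QV, RS, RT, RU, ST, SU, TU, TV, UV
  2-simplices (12): PQS, PQV, PRT, PRU, PST, PUV, QRS, QRT, QTV, RSU, STU, TUV

so the chain groups are C_0 ≅ Z^7, C_1 ≅ Z^18, C_2 ≅ Z^12.

The boundary map ∂_1: C_1 → C_0 sends each edge [p,q] (with p < q) to q − p.
This gives a 7×18 integer matrix of rank 6; reducing to Smith normal form yields diagonal entries (1,1,1,1,1,1).

∂_2: C_2 → C_1 sends each 2-simplex [p,q,r] to [q,r] − [p,r] + [p,q]. For instance
  ∂PQV = QV − PV + PQ,
  ∂PRU = RU − PU + PR.
The 18×12 boundary matrix has rank 12 and Smith normal form diag(1,1,1,1,1,1,1,1,1,1,1,2).

From H_k ≅ ker(∂_k) / im(∂_{k+1}) we obtain:

  H_2: rank ker ∂_2 − rank ∂_3 = (12 − 12) − 0 = 0, and there is no ∂_3, so H_2 ≅ 0.

H_2 = 0.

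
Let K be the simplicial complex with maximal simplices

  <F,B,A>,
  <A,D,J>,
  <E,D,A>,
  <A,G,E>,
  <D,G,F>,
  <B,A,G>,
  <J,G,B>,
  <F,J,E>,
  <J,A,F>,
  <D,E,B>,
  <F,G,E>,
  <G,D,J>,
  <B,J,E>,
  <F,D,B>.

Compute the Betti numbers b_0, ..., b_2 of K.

K has 7 vertices, 21 edges, 14 triangles.
rank ∂_0 = 0, rank ∂_1 = 6 ⇒ b_0 = 7 − 0 − 6 = 1; all invariant factors of ∂_1 are 1 so no torsion. So H_0 = Z.
rank ∂_1 = 6, rank ∂_2 = 13 ⇒ b_1 = 21 − 6 − 13 = 2; all invariant factors of ∂_2 are 1 so no torsion. So H_1 = Z^2.
rank ∂_2 = 13, rank ∂_3 = 0 ⇒ b_2 = 14 − 13 − 0 = 1. So H_2 = Z.

b_0 = 1, b_1 = 2, b_2 = 1.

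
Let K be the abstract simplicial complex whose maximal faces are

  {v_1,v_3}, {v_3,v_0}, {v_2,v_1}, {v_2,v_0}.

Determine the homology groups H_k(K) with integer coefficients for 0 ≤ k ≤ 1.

K has 4 vertices, 4 edges.
rank ∂_0 = 0, rank ∂_1 = 3 ⇒ b_0 = 4 − 0 − 3 = 1; all invariant factors of ∂_1 are 1 so no torsion. So H_0 = Z.
rank ∂_1 = 3, rank ∂_2 = 0 ⇒ b_1 = 4 − 3 − 0 = 1. So H_1 = Z.

H_0 ≅ Z,  H_1 ≅ Z.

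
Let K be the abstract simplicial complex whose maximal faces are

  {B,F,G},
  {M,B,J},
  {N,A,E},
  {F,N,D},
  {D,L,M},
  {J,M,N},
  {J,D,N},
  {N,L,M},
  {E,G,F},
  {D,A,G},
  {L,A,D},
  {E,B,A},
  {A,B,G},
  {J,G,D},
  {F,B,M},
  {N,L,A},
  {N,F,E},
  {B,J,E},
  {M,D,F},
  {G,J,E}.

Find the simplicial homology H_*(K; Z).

H_0 ≅ Z,  H_1 ≅ Z × Z/2,  H_2 = 0.

Take the total order A < B < D < E < F < G < J < L < M < N on the vertex set. Then K (dimension 2) consists of the simplices:

  0-simplices (10): A, B, D, E, F, G, J, L, M, N
  1-simplices (30): AB, AD, AE, AG, AL, AN, BE, BF, BG, BJ, BM, DF, DG, DJ, DL, DM, DN, EF, EG, EJ, EN, FG, FM, FN, GJ, JM, JN, LM, LN, MN
  2-simplices (20): ABE, ABG, ADG, ADL, AEN, ALN, BEJ, BFG, BFM, BJM, DFM, DFN, DGJ, DJN, DLM, EFG, EFN, EGJ, JMN, LMN

so the chain groups are C_0 ≅ Z^10, C_1 ≅ Z^30, C_2 ≅ Z^20.

The boundary map ∂_1: C_1 → C_0 maps an edge to its endpoints' difference, ∂[p,q] = q − p. For instance
  ∂JM = M − J.
The 10×30 boundary matrix has rank 9 and Smith normal form diag(1,1,1,1,1,1,1,1,1).

The boundary map ∂_2: C_2 → C_1 sends each 2-simplex [p,q,r] to [q,r] − [p,r] + [p,q]. For instance
  ∂DGJ = GJ − DJ + DG,
  ∂LMN = MN − LN + LM.
As a 30×20 matrix over Z this has rank 20, with invariant factors (1,1,1,1,1,1,1,1,1,1,1,1,1,1,1,1,1,1,1,2).

Now H_k = ker ∂_k / im ∂_{k+1}, so:

  H_0: rank C_0 − rank ∂_1 = 10 − 9 = 1, and the invariant factors of ∂_1 are all 1, so H_0 = Z.
  H_1: rank ker ∂_1 − rank ∂_2 = (30 − 9) − 20 = 1, and ∂_2 has invariant factor 2 > 1, so H_1 = Z × Z/2.
  H_2: rank ker ∂_2 − rank ∂_3 = (20 − 20) − 0 = 0, and there is no ∂_3, so H_2 = 0.

(K is a triangulation of the Klein bottle.)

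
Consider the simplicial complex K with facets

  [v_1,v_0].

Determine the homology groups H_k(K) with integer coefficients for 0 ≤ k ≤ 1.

Take the total order v_0 < v_1 on the vertex set. Then K (dimension 1) consists of the simplices:

  0-simplices (2): [v_0], [v_1]
  1-simplices (1): [v_0,v_1]

giving chain groups C_0 ≅ Z^2, C_1 ≅ Z^1.

∂_1: C_1 → C_0 sends each edge [p,q] (with p < q) to q − p.
As a 2×1 matrix over Z this has rank 1, with invariant factors (1).

Computing H_k = (kernel of ∂_k) / (image of ∂_{k+1}):

  H_0: rank C_0 − rank ∂_1 = 2 − 1 = 1, and the invariant factors of ∂_1 are all 1, so H_0 = Z.
  H_1: rank ker ∂_1 − rank ∂_2 = (1 − 1) − 0 = 0, and there is no ∂_2, so H_1 = 0.

As a check, the Euler characteristic is 2 − 1 = 1, which agrees with 1 − 0 = 1.
(K is a triangulation of the 1-simplex.)

H_0 ≅ Z,  H_1 = 0.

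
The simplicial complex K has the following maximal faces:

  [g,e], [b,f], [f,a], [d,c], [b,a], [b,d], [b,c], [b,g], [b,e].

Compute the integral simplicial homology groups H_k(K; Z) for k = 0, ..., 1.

We work with the vertex ordering a < b < c < d < e < f < g. The simplices of K, each written with vertices in increasing order, are:

  0-simplices (7): a, b, c, d, e, f, g
  1-simplices (9): ab, af, bc, bd, be, bf, bg, cd, eg

so the chain groups are C_0 ≅ Z^7, C_1 ≅ Z^9.

The boundary map ∂_1: C_1 → C_0 sends each edge [p,q] (with p < q) to q − p.
As a 7×9 matrix over Z this has rank 6, with invariant factors (1,1,1,1,1,1).

Computing H_k = (kernel of ∂_k) / (image of ∂_{k+1}):

  H_0: rank C_0 − rank ∂_1 = 7 − 6 = 1, and the invariant factors of ∂_1 are all 1, so H_0 = Z.
  H_1: rank ker ∂_1 − rank ∂_2 = (9 − 6) − 0 = 3, and there is no ∂_2, so H_1 = Z^3.

As a check, the Euler characteristic is 7 − 9 = -2, which agrees with 1 − 3 = -2.

H_0 ≅ Z,  H_1 ≅ Z^3.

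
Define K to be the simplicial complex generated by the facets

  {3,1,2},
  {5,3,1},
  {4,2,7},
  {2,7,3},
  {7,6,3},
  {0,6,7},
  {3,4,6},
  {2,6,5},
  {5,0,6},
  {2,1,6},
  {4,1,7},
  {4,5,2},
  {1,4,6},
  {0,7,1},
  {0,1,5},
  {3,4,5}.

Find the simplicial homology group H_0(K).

H_0 ≅ Z.

Take the total order 0 < 1 < 2 < 3 < 4 < 5 < 6 < 7 on the vertex set. Then K (dimension 2) consists of the simplices:

  0-simplices (8): [0], [1], [2], [3], [4], [5], [6], [7]
  1-simplices (24): (24 of them)
  2-simplices (16): [0,1,5], [0,1,7], [0,5,6], [0,6,7], [1,2,3], [1,2,6], [1,3,5], [1,4,6], [1,4,7], [2,3,7], [2,4,5], [2,4,7], [2,5,6], [3,4,5], [3,4,6], [3,6,7]

giving chain groups C_0 ≅ Z^8, C_1 ≅ Z^24, C_2 ≅ Z^16.

Boundary ∂_1: C_1 → C_0 sends each edge [p,q] (with p < q) to q − p. For instance
  ∂[2,5] = [5] − [2].
This gives a 8×24 integer matrix of rank 7; reducing to Smith normal form yields diagonal entries (1,1,1,1,1,1,1).

∂_2: C_2 → C_1 acts by ∂[p,q,r] = [q,r] − [p,r] + [p,q]. For instance
  ∂[0,1,7] = [1,7] − [0,7] + [0,1],
  ∂[3,4,5] = [4,5] − [3,5] + [3,4].
As a 24×16 matrix over Z this has rank 15, with invariant factors (1,1,1,1,1,1,1,1,1,1,1,1,1,1,1).

Reading off H_k = ker ∂_k / im ∂_{k+1}:

  H_0: rank C_0 − rank ∂_1 = 8 − 7 = 1, and the invariant factors of ∂_1 are all 1, so H_0 ≅ Z.

(K is a triangulation of the torus T^2.)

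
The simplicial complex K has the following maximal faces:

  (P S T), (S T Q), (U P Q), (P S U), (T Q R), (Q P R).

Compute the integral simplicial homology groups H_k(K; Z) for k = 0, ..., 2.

H_0 ≅ Z,  H_1 ≅ Z,  H_2 = 0.

Fix the vertex order P < Q < R < S < T < U and write every simplex with vertices in increasing order. Then dim K = 2 and the simplices of K are:

  0-simplices (6): P, Q, R, S, T, U
  1-simplices (12): PQ, PR, PS, PT, PU, QR, QS, QT, QU, RT, ST, SU
  2-simplices (6): PQR, PQU, PST, PSU, QRT, QST

Hence C_0 ≅ Z^6, C_1 ≅ Z^12, C_2 ≅ Z^6.

Boundary ∂_1: C_1 → C_0 maps an edge to its endpoints' difference, ∂[p,q] = q − p.
The 6×12 boundary matrix has rank 5 and Smith normal form diag(1,1,1,1,1).

The boundary map ∂_2: C_2 → C_1 maps a triangle to the signed sum of its edges. For instance
  ∂QST = ST − QT + QS,
  ∂PQU = QU − PU + PQ.
The 12×6 boundary matrix has rank 6 and Smith normal form diag(1,1,1,1,1,1).

Reading off H_k = ker ∂_k / im ∂_{k+1}:

  H_0: rank C_0 − rank ∂_1 = 6 − 5 = 1, and the invariant factors of ∂_1 are all 1, so H_0 ≅ Z.
  H_1: rank ker ∂_1 − rank ∂_2 = (12 − 5) − 6 = 1, and the invariant factors of ∂_2 are all 1, so H_1 ≅ Z.
  H_2: rank ker ∂_2 − rank ∂_3 = (6 − 6) − 0 = 0, and there is no ∂_3, so H_2 ≅ 0.

As a check, the Euler characteristic is 6 − 12 + 6 = 0, which agrees with 1 − 1 + 0 = 0.
(K is a triangulation of the cylinder S^1 x I.)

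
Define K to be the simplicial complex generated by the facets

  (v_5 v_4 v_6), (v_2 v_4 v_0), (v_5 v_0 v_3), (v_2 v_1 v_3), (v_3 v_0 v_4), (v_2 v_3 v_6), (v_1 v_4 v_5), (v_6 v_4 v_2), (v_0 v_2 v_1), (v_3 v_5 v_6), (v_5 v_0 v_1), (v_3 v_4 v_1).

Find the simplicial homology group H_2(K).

H_2 ≅ 0.

We work with the vertex ordering v_0 < v_1 < v_2 < v_3 < v_4 < v_5 < v_6. The simplices of K, each written with vertices in increasing order, are:

  0-simplices (7): [v_0], [v_1], [v_2], [v_3], [v_4], [v_5], [v_6]
  1-simplices (18): (18 of them)
  2-simplices (12): (12 of them)

Hence C_0 ≅ Z^7, C_1 ≅ Z^18, C_2 ≅ Z^12.

Boundary ∂_1: C_1 → C_0 sends each edge [p,q] (with p < q) to q − p. For instance
  ∂[v_2,v_4] = [v_4] − [v_2].
The 7×18 boundary matrix has rank 6 and Smith normal form diag(1,1,1,1,1,1).

∂_2: C_2 → C_1 acts by ∂[p,q,r] = [q,r] − [p,r] + [p,q]. For instance
  ∂[v_1,v_3,v_4] = [v_3,v_4] − [v_1,v_4] + [v_1,v_3],
  ∂[v_1,v_4,v_5] = [v_4,v_5] − [v_1,v_5] + [v_1,v_4].
The 18×12 boundary matrix has rank 12 and Smith normal form diag(1,1,1,1,1,1,1,1,1,1,1,2).

Computing H_k = (kernel of ∂_k) / (image of ∂_{k+1}):

  H_2: rank ker ∂_2 − rank ∂_3 = (12 − 12) − 0 = 0, and there is no ∂_3, so H_2 = 0.

(K is a triangulation of the real projective plane RP^2.)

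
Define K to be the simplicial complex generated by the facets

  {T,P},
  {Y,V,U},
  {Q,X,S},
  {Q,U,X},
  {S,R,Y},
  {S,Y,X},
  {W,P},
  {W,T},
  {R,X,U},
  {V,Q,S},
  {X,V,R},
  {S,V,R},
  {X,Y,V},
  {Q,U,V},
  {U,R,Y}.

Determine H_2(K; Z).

H_2 = 0.

Take the total order P < Q < R < S < T < U < V < W < X < Y on the vertex set. Then K (dimension 2) consists of the simplices:

  0-simplices (10): P, Q, R, S, T, U, V, W, X, Y
  1-simplices (21): PT, PW, QS, QU, QV, QX, RS, RU, RV, RX, RY, SV, SX, SY, TW, UV, UX, UY, VX, VY, XY
  2-simplices (12): QSV, QSX, QUV, QUX, RSV, RSY, RUX, RUY, RVX, SXY, UVY, VXY

Hence C_0 ≅ Z^10, C_1 ≅ Z^21, C_2 ≅ Z^12.

∂_1: C_1 → C_0 sends each edge [p,q] (with p < q) to q − p. For instance
  ∂RU = U − R.
This gives a 10×21 integer matrix of rank 8; reducing to Smith normal form yields diagonal entries (1,1,1,1,1,1,1,1).

The boundary map ∂_2: C_2 → C_1 acts by ∂[p,q,r] = [q,r] − [p,r] + [p,q]. For instance
  ∂QUV = UV − QV + QU,
  ∂RSV = SV − RV + RS.
The 21×12 boundary matrix has rank 12 and Smith normal form diag(1,1,1,1,1,1,1,1,1,1,1,2).

From H_k ≅ ker(∂_k) / im(∂_{k+1}) we obtain:

  H_2: rank ker ∂_2 − rank ∂_3 = (12 − 12) − 0 = 0, and there is no ∂_3, so H_2 = 0.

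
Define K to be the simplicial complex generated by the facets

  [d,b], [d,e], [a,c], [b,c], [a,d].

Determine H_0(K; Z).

H_0 = Z.

Take the total order a < b < c < d < e on the vertex set. Then K (dimension 1) consists of the simplices:

  0-simplices (5): a, b, c, d, e
  1-simplices (5): ac, ad, bc, bd, de

Hence C_0 ≅ Z^5, C_1 ≅ Z^5.

∂_1: C_1 → C_0 is given by ∂[p,q] = [q] − [p]. For instance
  ∂bc = c − b.
This gives a 5×5 integer matrix of rank 4; reducing to Smith normal form yields diagonal entries (1,1,1,1).

From H_k ≅ ker(∂_k) / im(∂_{k+1}) we obtain:

  H_0: rank C_0 − rank ∂_1 = 5 − 4 = 1, and the invariant factors of ∂_1 are all 1, so H_0 = Z.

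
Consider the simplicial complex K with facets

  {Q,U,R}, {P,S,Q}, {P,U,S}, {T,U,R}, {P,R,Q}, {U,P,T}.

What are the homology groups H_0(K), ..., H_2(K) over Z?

H_0 = Z,  H_1 = Z,  H_2 = 0.

Order the vertices as P < Q < R < S < T < U. Listing each simplex with vertices in this order, K has dimension 2 with simplices:

  0-simplices (6): P, Q, R, S, T, U
  1-simplices (12): PQ, PR, PS, PT, PU, QR, QS, QU, RT, RU, SU, TU
  2-simplices (6): PQR, PQS, PSU, PTU, QRU, RTU

so the chain groups are C_0 ≅ Z^6, C_1 ≅ Z^12, C_2 ≅ Z^6.

∂_1: C_1 → C_0 maps an edge to its endpoints' difference, ∂[p,q] = q − p. For instance
  ∂SU = U − S.
The resulting 6×12 matrix has rank 5, and its Smith normal form has invariant factors (1,1,1,1,1).

The boundary map ∂_2: C_2 → C_1 acts by ∂[p,q,r] = [q,r] − [p,r] + [p,q]. For instance
  ∂PSU = SU − PU + PS,
  ∂PQS = QS − PS + PQ.
This gives a 12×6 integer matrix of rank 6; reducing to Smith normal form yields diagonal entries (1,1,1,1,1,1).

From H_k ≅ ker(∂_k) / im(∂_{k+1}) we obtain:

  H_0: rank C_0 − rank ∂_1 = 6 − 5 = 1, and the invariant factors of ∂_1 are all 1, so H_0 ≅ Z.
  H_1: rank ker ∂_1 − rank ∂_2 = (12 − 5) − 6 = 1, and the invariant factors of ∂_2 are all 1, so H_1 ≅ Z.
  H_2: rank ker ∂_2 − rank ∂_3 = (6 − 6) − 0 = 0, and there is no ∂_3, so H_2 ≅ 0.

As a check, the Euler characteristic is 6 − 12 + 6 = 0, which agrees with 1 − 1 + 0 = 0.
(K is a triangulation of the cylinder S^1 x I.)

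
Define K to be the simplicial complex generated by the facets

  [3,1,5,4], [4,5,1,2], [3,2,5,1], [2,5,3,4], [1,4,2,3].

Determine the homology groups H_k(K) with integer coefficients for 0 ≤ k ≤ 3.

H_0 ≅ Z,  H_1 = 0,  H_2 = 0,  H_3 ≅ Z.

Take the total order 1 < 2 < 3 < 4 < 5 on the vertex set. Then K (dimension 3) consists of the simplices:

  0-simplices (5): [1], [2], [3], [4], [5]
  1-simplices (10): [1,2], [1,3], [1,4], [1,5], [2,3], [2,4], [2,5], [3,4], [3,5], [4,5]
  2-simplices (10): [1,2,3], [1,2,4], [1,2,5], [1,3,4], [1,3,5], [1,4,5], [2,3,4], [2,3,5], [2,4,5], [3,4,5]
  3-simplices (5): [1,2,3,4], [1,2,3,5], [1,2,4,5], [1,3,4,5], [2,3,4,5]

giving chain groups C_0 ≅ Z^5, C_1 ≅ Z^10, C_2 ≅ Z^10, C_3 ≅ Z^5.

The boundary map ∂_1: C_1 → C_0 maps an edge to its endpoints' difference, ∂[p,q] = q − p.
The 5×10 boundary matrix has rank 4 and Smith normal form diag(1,1,1,1).

The boundary map ∂_2: C_2 → C_1 acts by ∂[p,q,r] = [q,r] − [p,r] + [p,q]. For instance
  ∂[1,2,4] = [2,4] − [1,4] + [1,2],
  ∂[1,2,5] = [2,5] − [1,5] + [1,2].
The resulting 10×10 matrix has rank 6, and its Smith normal form has invariant factors (1,1,1,1,1,1).

∂_3: C_3 → C_2 sends each 3-simplex σ to the alternating sum Σ_i (−1)^i (σ with its i-th vertex removed). For instance
  ∂[1,2,3,5] = [2,3,5] − [1,3,5] + [1,2,5] − [1,2,3],
  ∂[1,2,4,5] = [2,4,5] − [1,4,5] + [1,2,5] − [1,2,4].
The resulting 10×5 matrix has rank 4, and its Smith normal form has invariant factors (1,1,1,1).

Reading off H_k = ker ∂_k / im ∂_{k+1}:

  H_0: rank C_0 − rank ∂_1 = 5 − 4 = 1, and the invariant factors of ∂_1 are all 1, so H_0 ≅ Z.
  H_1: rank ker ∂_1 − rank ∂_2 = (10 − 4) − 6 = 0, and the invariant factors of ∂_2 are all 1, so H_1 ≅ 0.
  H_2: rank ker ∂_2 − rank ∂_3 = (10 − 6) − 4 = 0, and the invariant factors of ∂_3 are all 1, so H_2 ≅ 0.
  H_3: rank ker ∂_3 − rank ∂_4 = (5 − 4) − 0 = 1, and there is no ∂_4, so H_3 ≅ Z.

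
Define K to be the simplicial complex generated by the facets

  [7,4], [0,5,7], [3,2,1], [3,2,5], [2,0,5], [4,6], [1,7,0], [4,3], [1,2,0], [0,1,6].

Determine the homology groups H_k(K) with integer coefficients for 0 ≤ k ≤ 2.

H_0 = Z,  H_1 = Z^2,  H_2 = 0.

Fix the vertex order 0 < 1 < 2 < 3 < 4 < 5 < 6 < 7 and write every simplex with vertices in increasing order. Then dim K = 2 and the simplices of K are:

  0-simplices (8): [0], [1], [2], [3], [4], [5], [6], [7]
  1-simplices (16): [0,1], [0,2], [0,5], [0,6], [0,7], [1,2], [1,3], [1,6], [1,7], [2,3], [2,5], [3,4], [3,5], [4,6], [4,7], [5,7]
  2-simplices (7): [0,1,2], [0,1,6], [0,1,7], [0,2,5], [0,5,7], [1,2,3], [2,3,5]

so the chain groups are C_0 ≅ Z^8, C_1 ≅ Z^16, C_2 ≅ Z^7.

∂_1: C_1 → C_0 maps an edge to its endpoints' difference, ∂[p,q] = q − p. For instance
  ∂[2,5] = [5] − [2].
As a 8×16 matrix over Z this has rank 7, with invariant factors (1,1,1,1,1,1,1).

Boundary ∂_2: C_2 → C_1 acts by ∂[p,q,r] = [q,r] − [p,r] + [p,q]. For instance
  ∂[0,2,5] = [2,5] − [0,5] + [0,2],
  ∂[0,1,6] = [1,6] − [0,6] + [0,1].
The resulting 16×7 matrix has rank 7, and its Smith normal form has invariant factors (1,1,1,1,1,1,1).

From H_k ≅ ker(∂_k) / im(∂_{k+1}) we obtain:

  H_0: rank C_0 − rank ∂_1 = 8 − 7 = 1, and the invariant factors of ∂_1 are all 1, so H_0 ≅ Z.
  H_1: rank ker ∂_1 − rank ∂_2 = (16 − 7) − 7 = 2, and the invariant factors of ∂_2 are all 1, so H_1 ≅ Z^2.
  H_2: rank ker ∂_2 − rank ∂_3 = (7 − 7) − 0 = 0, and there is no ∂_3, so H_2 ≅ 0.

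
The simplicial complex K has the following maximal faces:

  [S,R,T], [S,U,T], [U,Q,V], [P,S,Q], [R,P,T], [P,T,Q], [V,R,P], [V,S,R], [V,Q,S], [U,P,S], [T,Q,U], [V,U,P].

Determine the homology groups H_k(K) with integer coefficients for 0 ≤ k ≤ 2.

H_0 = Z,  H_1 = Z/2,  H_2 = 0.

Order the vertices as P < Q < R < S < T < U < V. Listing each simplex with vertices in this order, K has dimension 2 with simplices:

  0-simplices (7): P, Q, R, S, T, U, V
  1-simplices (18): PQ, PR, PS, PT, PU, PV, QS, QT, QU, QV, RS, RT, RV, ST, SU, SV, TU, UV
  2-simplices (12): PQS, PQT, PRT, PRV, PSU, PUV, QSV, QTU, QUV, RST, RSV, STU

Hence C_0 ≅ Z^7, C_1 ≅ Z^18, C_2 ≅ Z^12.

∂_1: C_1 → C_0 maps an edge to its endpoints' difference, ∂[p,q] = q − p. For instance
  ∂PU = U − P.
The 7×18 boundary matrix has rank 6 and Smith normal form diag(1,1,1,1,1,1).

The boundary map ∂_2: C_2 → C_1 sends each 2-simplex [p,q,r] to [q,r] − [p,r] + [p,q]. For instance
  ∂QTU = TU − QU + QT,
  ∂QUV = UV − QV + QU.
As a 18×12 matrix over Z this has rank 12, with invariant factors (1,1,1,1,1,1,1,1,1,1,1,2).

Computing H_k = (kernel of ∂_k) / (image of ∂_{k+1}):

  H_0: rank C_0 − rank ∂_1 = 7 − 6 = 1, and the invariant factors of ∂_1 are all 1, so H_0 ≅ Z.
  H_1: rank ker ∂_1 − rank ∂_2 = (18 − 6) − 12 = 0, and ∂_2 has invariant factor 2 > 1, so H_1 ≅ Z/2.
  H_2: rank ker ∂_2 − rank ∂_3 = (12 − 12) − 0 = 0, and there is no ∂_3, so H_2 ≅ 0.

As a check, the Euler characteristic is 7 − 18 + 12 = 1, which agrees with 1 − 0 + 0 = 1.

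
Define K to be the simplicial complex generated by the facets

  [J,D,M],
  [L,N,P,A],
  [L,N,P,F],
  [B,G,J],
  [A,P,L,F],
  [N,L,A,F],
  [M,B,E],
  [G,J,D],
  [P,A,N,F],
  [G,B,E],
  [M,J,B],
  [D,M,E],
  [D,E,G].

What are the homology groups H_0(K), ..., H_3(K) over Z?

Order the vertices as A < B < D < E < F < G < J < L < M < N < P. Listing each simplex with vertices in this order, K has dimension 3 with simplices:

  0-simplices (11): A, B, D, E, F, G, J, L, M, N, P
  1-simplices (22): AF, AL, AN, AP, BE, BG, BJ, BM, DE, DG, DJ, DM, EG, EM, FL, FN, FP, GJ, JM, LN, LP, NP
  2-simplices (18): AFL, AFN, AFP, ALN, ALP, ANP, BEG, BEM, BGJ, BJM, DEG, DEM, DGJ, DJM, FLN, FLP, FNP, LNP
  3-simplices (5): AFLN, AFLP, AFNP, ALNP, FLNP

so the chain groups are C_0 ≅ Z^11, C_1 ≅ Z^22, C_2 ≅ Z^18, C_3 ≅ Z^5.

Boundary ∂_1: C_1 → C_0 maps an edge to its endpoints' difference, ∂[p,q] = q − p. For instance
  ∂EG = G − E.
The resulting 11×22 matrix has rank 9, and its Smith normal form has invariant factors (1,1,1,1,1,1,1,1,1).

The boundary map ∂_2: C_2 → C_1 acts by ∂[p,q,r] = [q,r] − [p,r] + [p,q]. For instance
  ∂BGJ = GJ − BJ + BG,
  ∂DJM = JM − DM + DJ.
This gives a 22×18 integer matrix of rank 13; reducing to Smith normal form yields diagonal entries (1,1,1,1,1,1,1,1,1,1,1,1,1).

The boundary map ∂_3: C_3 → C_2 sends each 3-simplex σ to the alternating sum Σ_i (−1)^i (σ with its i-th vertex removed). For instance
  ∂AFLN = FLN − ALN + AFN − AFL,
  ∂FLNP = LNP − FNP + FLP − FLN.
The resulting 18×5 matrix has rank 4, and its Smith normal form has invariant factors (1,1,1,1).

Reading off H_k = ker ∂_k / im ∂_{k+1}:

  H_0: rank C_0 − rank ∂_1 = 11 − 9 = 2, and the invariant factors of ∂_1 are all 1, so H_0 ≅ Z^2.
  H_1: rank ker ∂_1 − rank ∂_2 = (22 − 9) − 13 = 0, and the invariant factors of ∂_2 are all 1, so H_1 ≅ 0.
  H_2: rank ker ∂_2 − rank ∂_3 = (18 − 13) − 4 = 1, and the invariant factors of ∂_3 are all 1, so H_2 ≅ Z.
  H_3: rank ker ∂_3 − rank ∂_4 = (5 − 4) − 0 = 1, and there is no ∂_4, so H_3 ≅ Z.

(K is a triangulation of the disjoint union of the 3-sphere S^3 and the 2-sphere S^2.)

H_0 = Z^2,  H_1 = 0,  H_2 = Z,  H_3 = Z.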